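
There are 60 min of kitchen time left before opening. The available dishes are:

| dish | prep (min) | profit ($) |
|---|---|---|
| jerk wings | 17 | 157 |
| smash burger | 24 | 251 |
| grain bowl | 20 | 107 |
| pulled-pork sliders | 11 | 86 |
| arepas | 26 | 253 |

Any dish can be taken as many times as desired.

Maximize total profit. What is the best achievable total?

Best packing: 2×smash burger + pulled-pork sliders — 59 min, 588 total.
No other feasible combination exceeds 588.

588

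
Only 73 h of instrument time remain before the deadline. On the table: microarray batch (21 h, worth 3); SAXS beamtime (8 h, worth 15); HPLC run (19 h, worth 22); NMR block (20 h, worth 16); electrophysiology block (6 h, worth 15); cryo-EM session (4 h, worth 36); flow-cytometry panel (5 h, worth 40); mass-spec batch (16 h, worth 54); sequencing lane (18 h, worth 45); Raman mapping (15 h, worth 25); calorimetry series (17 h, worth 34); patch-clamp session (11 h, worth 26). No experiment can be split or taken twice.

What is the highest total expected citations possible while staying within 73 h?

235

Taking the top-ratio experiments first gives SAXS beamtime + electrophysiology block + cryo-EM session + flow-cytometry panel + mass-spec batch + sequencing lane + patch-clamp session for 231 (68 h).
Replace SAXS beamtime and electrophysiology block with calorimetry series: the trade gains 4 net, giving 235 at 71 h.
No other feasible combination exceeds 235.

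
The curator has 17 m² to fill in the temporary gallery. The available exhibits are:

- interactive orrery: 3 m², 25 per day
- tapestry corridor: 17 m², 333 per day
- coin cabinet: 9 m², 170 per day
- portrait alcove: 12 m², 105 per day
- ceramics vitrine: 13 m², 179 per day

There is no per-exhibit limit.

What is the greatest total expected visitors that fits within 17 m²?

Density check — tapestry corridor 19.59, coin cabinet 18.89, ceramics vitrine 13.77 are the best per m².
Best packing: tapestry corridor — 17 m², 333 total.
That's the maximum — no swap from here does better than 333.

333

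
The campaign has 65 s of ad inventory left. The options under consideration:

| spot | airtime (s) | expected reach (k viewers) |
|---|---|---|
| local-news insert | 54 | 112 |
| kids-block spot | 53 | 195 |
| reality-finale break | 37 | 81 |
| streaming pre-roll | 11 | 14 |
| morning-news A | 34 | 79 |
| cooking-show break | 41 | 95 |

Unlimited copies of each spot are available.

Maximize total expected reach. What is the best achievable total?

209

Best packing: kids-block spot + streaming pre-roll — 64 s, 209 total.
The spare 1 s is too small for any remaining spot, and no exchange beats 209.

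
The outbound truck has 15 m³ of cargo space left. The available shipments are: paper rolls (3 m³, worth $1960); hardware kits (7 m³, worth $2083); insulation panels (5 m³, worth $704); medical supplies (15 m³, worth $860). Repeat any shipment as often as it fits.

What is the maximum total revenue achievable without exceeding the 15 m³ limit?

9800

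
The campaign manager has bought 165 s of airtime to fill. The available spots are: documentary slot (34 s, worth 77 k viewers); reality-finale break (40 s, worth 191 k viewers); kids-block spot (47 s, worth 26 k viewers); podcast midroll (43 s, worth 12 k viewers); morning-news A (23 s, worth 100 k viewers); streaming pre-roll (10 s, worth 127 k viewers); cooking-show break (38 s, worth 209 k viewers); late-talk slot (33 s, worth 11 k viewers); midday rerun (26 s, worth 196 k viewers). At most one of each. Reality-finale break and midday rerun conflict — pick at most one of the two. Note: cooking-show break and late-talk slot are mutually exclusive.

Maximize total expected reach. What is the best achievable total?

Best packing: documentary slot + morning-news A + streaming pre-roll + cooking-show break + midday rerun — 131 s, 709 total.
Nothing else feasible within 165 s beats 709.

709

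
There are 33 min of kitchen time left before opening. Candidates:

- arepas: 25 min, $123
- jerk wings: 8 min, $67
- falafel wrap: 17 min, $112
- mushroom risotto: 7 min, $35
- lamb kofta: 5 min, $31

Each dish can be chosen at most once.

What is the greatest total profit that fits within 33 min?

214

Filling by ratio: jerk wings + falafel wrap + lamb kofta for 210, with 3 min left unused.
The 5 min tied up in lamb kofta is better spent on mushroom risotto — total rises to 214 (32 min).
That's the maximum — no swap from here does better than 214.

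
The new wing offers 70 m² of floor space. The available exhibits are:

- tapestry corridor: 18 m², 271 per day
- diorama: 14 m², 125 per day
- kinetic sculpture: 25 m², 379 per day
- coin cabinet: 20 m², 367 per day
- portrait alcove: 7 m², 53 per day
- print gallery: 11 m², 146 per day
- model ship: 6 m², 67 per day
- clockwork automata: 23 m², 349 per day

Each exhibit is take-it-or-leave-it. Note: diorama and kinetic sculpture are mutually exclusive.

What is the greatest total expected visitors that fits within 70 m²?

Ranking by ratio (expected visitors/m²): coin cabinet 18.35, clockwork automata 15.17, kinetic sculpture 15.16, tapestry corridor 15.06.
Best packing: kinetic sculpture + coin cabinet + clockwork automata — 68 m², 1095 total.

1095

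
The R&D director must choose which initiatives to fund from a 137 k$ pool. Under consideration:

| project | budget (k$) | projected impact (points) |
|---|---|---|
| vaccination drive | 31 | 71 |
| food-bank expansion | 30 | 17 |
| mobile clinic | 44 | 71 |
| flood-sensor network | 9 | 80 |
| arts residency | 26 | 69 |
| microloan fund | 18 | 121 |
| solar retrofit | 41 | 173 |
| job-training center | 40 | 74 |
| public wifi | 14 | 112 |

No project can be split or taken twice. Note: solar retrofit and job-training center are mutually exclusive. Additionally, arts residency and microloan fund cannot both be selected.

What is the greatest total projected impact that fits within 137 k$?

Vaccination drive + flood-sensor network + microloan fund + solar retrofit + public wifi uses 113 of the 137 k$ and totals 557.
Every other selection either busts 137 k$ or breaks a pairing rule or fails to beat 557.

557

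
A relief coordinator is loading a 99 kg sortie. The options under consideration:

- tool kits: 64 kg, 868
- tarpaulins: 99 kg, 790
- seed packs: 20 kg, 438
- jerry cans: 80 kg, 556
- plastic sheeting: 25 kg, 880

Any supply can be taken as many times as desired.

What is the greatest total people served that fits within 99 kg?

3078

By people served per kg: plastic sheeting 35.20, seed packs 21.90, tool kits 13.56 lead.
Taking seed packs + 3×plastic sheeting: 95 kg used, 3078 in people served.
That's the maximum — no swap from here does better than 3078.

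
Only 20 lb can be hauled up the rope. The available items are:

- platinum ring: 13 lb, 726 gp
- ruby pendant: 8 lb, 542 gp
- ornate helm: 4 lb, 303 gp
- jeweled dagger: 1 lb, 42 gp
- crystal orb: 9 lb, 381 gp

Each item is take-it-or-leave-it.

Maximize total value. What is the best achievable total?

1071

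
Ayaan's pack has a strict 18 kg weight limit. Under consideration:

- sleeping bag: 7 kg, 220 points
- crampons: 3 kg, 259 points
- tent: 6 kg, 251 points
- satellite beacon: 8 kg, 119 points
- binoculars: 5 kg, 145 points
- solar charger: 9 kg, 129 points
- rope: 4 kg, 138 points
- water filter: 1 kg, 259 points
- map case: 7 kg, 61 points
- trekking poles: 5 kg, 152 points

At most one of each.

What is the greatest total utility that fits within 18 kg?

By utility per kg: water filter 259.00, crampons 86.33, tent 41.83 lead.
The ratio heuristic lands on crampons + tent + rope + water filter (907) but leaves 4 kg idle.
Replace rope with sleeping bag: the trade gains 82 net, giving 989 at 17 kg.
Next best is crampons + binoculars + rope + water filter + trekking poles at 953 (18 kg) — short by 36.

989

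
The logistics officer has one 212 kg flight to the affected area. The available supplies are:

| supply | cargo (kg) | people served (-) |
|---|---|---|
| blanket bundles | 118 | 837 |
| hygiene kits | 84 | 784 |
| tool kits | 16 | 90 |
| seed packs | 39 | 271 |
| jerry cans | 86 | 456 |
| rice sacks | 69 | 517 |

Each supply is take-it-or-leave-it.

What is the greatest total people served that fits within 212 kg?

1662

Best packing: hygiene kits + tool kits + seed packs + rice sacks — 208 kg, 1662 total.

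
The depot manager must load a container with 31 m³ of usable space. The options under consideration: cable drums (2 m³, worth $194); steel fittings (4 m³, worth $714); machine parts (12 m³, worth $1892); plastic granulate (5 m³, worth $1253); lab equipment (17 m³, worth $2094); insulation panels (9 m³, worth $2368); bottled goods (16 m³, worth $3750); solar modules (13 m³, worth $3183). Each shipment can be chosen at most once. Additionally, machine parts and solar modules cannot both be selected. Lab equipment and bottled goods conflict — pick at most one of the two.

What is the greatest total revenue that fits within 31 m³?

Density check — insulation panels 263.11, plastic granulate 250.60, solar modules 244.85, bottled goods 234.38 are the best per m³.
Best packing: steel fittings + plastic granulate + insulation panels + solar modules — 31 m³, 7518 total.
Next best is plastic granulate + insulation panels + bottled goods at 7371 (30 m³) — short by 147.

7518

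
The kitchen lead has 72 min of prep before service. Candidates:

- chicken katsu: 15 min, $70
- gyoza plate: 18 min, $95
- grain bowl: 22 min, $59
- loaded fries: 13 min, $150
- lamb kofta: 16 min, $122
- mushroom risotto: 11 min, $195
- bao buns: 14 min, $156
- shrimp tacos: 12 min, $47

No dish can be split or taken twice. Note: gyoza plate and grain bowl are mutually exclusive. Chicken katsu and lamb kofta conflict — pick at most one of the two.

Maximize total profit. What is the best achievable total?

The ratio ordering already packs tightly: gyoza plate + loaded fries + lamb kofta + mushroom risotto + bao buns, 72 min, 718.
Runner-up loaded fries + lamb kofta + mushroom risotto + bao buns + shrimp tacos tops out at 670.

718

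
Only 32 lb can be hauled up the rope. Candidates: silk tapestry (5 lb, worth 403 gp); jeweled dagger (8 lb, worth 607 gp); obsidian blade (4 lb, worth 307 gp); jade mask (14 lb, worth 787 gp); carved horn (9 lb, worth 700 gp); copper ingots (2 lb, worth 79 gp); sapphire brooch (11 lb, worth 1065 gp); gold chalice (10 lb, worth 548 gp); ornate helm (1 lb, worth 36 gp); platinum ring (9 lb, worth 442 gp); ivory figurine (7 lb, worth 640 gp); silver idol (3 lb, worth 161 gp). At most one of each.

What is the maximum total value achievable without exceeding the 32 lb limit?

By value per lb: sapphire brooch 96.82, ivory figurine 91.43, silk tapestry 80.60 lead.
Silk tapestry + carved horn + sapphire brooch + ivory figurine uses 32 of the 32 lb and totals 2808.
Runner-up silk tapestry + jeweled dagger + sapphire brooch + ornate helm + ivory figurine tops out at 2751.

2808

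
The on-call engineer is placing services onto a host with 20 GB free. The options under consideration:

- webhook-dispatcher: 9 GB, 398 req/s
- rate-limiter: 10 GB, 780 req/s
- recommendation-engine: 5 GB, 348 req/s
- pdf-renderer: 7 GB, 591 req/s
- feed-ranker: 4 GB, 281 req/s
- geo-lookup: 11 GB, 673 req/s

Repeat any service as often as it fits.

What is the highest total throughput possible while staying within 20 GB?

Ranking by ratio (throughput/GB): pdf-renderer 84.43, rate-limiter 78.00, feed-ranker 70.25, recommendation-engine 69.60.
Greedy by ratio would take 2×pdf-renderer + feed-ranker: 18 GB used, total 1463.
The 18 GB tied up in 2×pdf-renderer and feed-ranker is better spent on 2×rate-limiter — total rises to 1560 (20 GB).
No other feasible combination exceeds 1560.

1560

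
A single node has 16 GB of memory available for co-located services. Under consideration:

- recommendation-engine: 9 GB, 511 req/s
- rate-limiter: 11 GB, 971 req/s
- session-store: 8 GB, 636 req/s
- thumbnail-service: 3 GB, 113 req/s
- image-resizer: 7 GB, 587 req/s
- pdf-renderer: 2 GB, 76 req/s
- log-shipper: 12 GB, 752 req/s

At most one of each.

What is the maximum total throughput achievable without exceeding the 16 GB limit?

1223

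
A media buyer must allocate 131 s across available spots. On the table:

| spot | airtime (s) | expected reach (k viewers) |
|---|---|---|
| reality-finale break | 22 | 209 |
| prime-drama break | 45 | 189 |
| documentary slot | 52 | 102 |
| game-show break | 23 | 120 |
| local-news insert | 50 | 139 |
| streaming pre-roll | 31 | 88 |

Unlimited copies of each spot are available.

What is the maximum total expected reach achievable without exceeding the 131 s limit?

1045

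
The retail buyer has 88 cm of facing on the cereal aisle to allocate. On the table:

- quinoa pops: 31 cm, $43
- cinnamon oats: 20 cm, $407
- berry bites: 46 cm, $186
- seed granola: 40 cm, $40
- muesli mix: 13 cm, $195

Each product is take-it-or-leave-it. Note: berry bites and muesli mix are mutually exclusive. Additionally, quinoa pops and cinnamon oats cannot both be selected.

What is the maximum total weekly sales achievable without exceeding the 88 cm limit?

642

Cinnamon oats + seed granola + muesli mix uses 73 of the 88 cm and totals 642.
That's the maximum — no feasible swap from here does better than 642.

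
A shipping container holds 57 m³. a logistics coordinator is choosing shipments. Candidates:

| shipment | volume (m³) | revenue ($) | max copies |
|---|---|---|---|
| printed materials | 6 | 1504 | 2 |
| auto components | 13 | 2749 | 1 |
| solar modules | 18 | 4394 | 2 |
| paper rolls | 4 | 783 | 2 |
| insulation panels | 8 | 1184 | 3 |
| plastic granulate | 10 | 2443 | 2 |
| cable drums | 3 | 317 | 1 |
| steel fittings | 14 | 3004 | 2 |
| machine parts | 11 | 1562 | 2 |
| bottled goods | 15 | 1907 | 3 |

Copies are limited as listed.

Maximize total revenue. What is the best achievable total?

Greedy by ratio would take 2×printed materials + solar modules + paper rolls + 2×plastic granulate + cable drums: 57 m³ used, total 13388.
Replace 2×printed materials and paper rolls and cable drums with solar modules: the trade gains 286 net, giving 13674 at 56 m³.

13674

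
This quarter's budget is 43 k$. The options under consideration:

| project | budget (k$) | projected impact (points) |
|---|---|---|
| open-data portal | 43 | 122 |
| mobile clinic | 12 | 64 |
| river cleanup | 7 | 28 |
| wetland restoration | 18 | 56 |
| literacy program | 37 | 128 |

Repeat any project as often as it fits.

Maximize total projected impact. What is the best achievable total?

220

Density check — mobile clinic 5.33, river cleanup 4.00, literacy program 3.46 are the best per k$.
The ratio ordering already packs tightly: 3×mobile clinic + river cleanup, 43 k$, 220.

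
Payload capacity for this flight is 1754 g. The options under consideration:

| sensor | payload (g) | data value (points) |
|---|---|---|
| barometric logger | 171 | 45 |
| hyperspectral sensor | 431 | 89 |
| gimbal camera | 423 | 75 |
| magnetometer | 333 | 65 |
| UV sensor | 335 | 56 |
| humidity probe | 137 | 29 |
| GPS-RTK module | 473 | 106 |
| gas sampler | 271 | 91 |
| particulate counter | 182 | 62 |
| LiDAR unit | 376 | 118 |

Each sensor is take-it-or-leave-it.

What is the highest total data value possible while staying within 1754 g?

Filling by ratio: barometric logger + humidity probe + GPS-RTK module + gas sampler + particulate counter + LiDAR unit for 451, with 144 g left unused.
The 308 g tied up in barometric logger and humidity probe is better spent on hyperspectral sensor — total rises to 466 (1733 g).
Runner-up hyperspectral sensor + magnetometer + humidity probe + gas sampler + particulate counter + LiDAR unit tops out at 454.

466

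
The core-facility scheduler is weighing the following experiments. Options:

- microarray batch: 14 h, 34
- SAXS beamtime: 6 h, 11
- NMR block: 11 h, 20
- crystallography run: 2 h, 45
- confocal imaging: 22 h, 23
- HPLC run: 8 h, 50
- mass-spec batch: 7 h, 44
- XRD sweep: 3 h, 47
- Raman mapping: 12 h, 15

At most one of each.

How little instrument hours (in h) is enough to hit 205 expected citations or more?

Look for the lowest-instrument combination reaching 205.
NMR block + crystallography run + HPLC run + mass-spec batch + XRD sweep reaches 206 using 31 h.
Below 31 h the best achievable stays under 205.

31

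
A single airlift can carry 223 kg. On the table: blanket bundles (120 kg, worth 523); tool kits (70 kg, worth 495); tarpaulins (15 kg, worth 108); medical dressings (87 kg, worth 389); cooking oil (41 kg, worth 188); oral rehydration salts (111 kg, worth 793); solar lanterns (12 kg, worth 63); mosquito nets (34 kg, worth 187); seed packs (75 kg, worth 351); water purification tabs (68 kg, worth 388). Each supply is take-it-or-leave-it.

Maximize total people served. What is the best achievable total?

1476

The ratio heuristic lands on tool kits + tarpaulins + oral rehydration salts + solar lanterns (1459) but leaves 15 kg idle.
The 27 kg tied up in tarpaulins and solar lanterns is better spent on cooking oil — total rises to 1476 (222 kg).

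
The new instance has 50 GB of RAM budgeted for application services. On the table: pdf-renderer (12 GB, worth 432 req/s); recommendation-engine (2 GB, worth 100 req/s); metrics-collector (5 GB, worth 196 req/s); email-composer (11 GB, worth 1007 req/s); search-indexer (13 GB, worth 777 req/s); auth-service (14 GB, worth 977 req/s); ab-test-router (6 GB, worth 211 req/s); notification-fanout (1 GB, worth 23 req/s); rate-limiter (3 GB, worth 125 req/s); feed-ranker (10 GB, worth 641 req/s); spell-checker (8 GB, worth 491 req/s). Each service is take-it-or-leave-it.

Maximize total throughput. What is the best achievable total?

The ratio heuristic lands on recommendation-engine + email-composer + auth-service + notification-fanout + rate-limiter + feed-ranker + spell-checker (3364) but leaves 1 GB idle.
Replace notification-fanout and rate-limiter and spell-checker with search-indexer: the trade gains 138 net, giving 3502 at 50 GB.
Next best is email-composer + search-indexer + auth-service + notification-fanout + feed-ranker at 3425 (49 GB) — short by 77.

3502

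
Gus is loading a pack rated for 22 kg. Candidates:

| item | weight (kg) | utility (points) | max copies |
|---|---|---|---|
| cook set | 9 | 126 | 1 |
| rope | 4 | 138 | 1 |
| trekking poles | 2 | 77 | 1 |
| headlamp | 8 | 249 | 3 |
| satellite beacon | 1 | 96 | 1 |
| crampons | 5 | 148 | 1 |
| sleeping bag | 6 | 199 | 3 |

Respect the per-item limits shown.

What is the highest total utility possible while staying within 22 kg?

780

Greedy by ratio would take rope + trekking poles + satellite beacon + 2×sleeping bag: 19 kg used, total 709.
Replace trekking poles with crampons: the trade gains 71 net, giving 780 at 22 kg.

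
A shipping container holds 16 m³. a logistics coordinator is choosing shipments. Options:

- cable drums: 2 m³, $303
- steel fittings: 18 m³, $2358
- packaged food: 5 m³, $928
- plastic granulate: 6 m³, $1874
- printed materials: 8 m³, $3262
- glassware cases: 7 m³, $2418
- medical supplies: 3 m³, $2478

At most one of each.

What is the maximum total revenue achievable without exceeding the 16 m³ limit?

Taking the top-ratio shipments first gives packaged food + printed materials + medical supplies for 6668 (16 m³).
Replace packaged food and printed materials with plastic granulate + glassware cases: the trade gains 102 net, giving 6770 at 16 m³.
The closest alternative, packaged food + printed materials + medical supplies, reaches only 6668.

6770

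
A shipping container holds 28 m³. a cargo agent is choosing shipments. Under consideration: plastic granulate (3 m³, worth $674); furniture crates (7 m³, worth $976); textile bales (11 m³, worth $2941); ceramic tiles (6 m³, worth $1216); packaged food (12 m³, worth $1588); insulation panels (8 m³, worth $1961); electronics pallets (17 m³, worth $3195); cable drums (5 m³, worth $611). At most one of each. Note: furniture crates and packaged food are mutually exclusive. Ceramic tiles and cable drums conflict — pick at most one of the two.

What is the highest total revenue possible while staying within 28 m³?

6792

The ratio ordering already packs tightly: plastic granulate + textile bales + ceramic tiles + insulation panels, 28 m³, 6792.
Runner-up plastic granulate + textile bales + insulation panels + cable drums tops out at 6187.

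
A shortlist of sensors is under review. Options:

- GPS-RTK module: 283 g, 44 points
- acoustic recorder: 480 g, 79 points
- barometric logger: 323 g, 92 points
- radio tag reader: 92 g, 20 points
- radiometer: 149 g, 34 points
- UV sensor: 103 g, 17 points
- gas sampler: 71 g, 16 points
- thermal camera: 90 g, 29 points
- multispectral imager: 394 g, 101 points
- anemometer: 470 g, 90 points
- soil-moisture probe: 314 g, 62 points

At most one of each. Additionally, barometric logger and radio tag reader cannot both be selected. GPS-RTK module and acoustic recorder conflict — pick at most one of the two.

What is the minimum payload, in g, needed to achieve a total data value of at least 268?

Look for the lowest-payload combination reaching 268.
barometric logger + radiometer + gas sampler + thermal camera + multispectral imager reaches 272 using 1027 g.
Below 1027 g the best achievable stays under 268.

1027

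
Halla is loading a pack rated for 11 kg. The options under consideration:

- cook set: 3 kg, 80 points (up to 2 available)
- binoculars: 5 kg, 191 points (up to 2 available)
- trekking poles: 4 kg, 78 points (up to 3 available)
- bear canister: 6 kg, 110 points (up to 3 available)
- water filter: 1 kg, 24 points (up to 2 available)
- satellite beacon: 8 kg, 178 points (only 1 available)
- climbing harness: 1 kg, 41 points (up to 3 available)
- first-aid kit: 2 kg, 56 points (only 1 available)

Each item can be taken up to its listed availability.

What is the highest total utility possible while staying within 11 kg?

Greedy by ratio would take binoculars + water filter + 3×climbing harness + first-aid kit: 11 kg used, total 394.
Replace water filter and 2×climbing harness and first-aid kit with binoculars: the trade gains 29 net, giving 423 at 11 kg.
That's the maximum — no swap from here does better than 423.

423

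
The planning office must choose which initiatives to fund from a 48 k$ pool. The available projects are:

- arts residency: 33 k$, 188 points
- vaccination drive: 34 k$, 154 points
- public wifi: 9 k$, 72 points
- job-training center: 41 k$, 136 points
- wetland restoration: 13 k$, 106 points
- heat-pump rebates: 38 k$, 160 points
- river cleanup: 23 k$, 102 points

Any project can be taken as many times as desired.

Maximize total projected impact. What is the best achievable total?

390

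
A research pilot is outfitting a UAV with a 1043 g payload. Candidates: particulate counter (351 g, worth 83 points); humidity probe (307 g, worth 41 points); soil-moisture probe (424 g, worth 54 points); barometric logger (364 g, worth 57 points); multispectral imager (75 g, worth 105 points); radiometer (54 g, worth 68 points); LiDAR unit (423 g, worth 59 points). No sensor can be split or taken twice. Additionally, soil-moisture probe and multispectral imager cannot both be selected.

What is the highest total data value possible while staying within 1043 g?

The ratio heuristic lands on particulate counter + barometric logger + multispectral imager + radiometer (313) but leaves 199 g idle.
The 364 g tied up in barometric logger is better spent on LiDAR unit — total rises to 315 (903 g).
Next best is particulate counter + barometric logger + multispectral imager + radiometer at 313 (844 g) — short by 2.

315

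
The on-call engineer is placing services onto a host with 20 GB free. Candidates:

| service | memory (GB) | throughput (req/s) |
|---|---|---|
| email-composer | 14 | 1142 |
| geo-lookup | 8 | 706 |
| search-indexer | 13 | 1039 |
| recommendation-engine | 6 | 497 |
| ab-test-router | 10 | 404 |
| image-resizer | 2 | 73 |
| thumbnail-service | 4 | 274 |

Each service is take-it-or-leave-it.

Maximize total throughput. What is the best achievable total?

1639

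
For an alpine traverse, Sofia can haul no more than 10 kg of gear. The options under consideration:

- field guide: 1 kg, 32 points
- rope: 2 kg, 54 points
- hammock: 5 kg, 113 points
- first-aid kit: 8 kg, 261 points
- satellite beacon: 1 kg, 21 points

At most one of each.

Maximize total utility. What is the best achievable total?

By utility per kg: first-aid kit 32.62, field guide 32.00, rope 27.00 lead.
A density-first pass picks field guide + first-aid kit + satellite beacon — 314 at 10 kg.
The 2 kg tied up in field guide and satellite beacon is better spent on rope — total rises to 315 (10 kg).

315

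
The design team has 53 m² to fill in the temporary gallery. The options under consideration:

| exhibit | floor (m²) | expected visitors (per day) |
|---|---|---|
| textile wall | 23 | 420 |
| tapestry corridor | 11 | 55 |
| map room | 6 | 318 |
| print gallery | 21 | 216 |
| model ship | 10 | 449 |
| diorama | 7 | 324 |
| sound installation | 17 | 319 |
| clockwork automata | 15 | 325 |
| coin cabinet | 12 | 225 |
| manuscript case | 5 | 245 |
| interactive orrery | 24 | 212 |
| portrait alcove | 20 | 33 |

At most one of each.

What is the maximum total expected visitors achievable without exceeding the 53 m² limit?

1756

By expected visitors per m²: map room 53.00, manuscript case 49.00, diorama 46.29, model ship 44.90 lead.
Filling by ratio: map room + model ship + diorama + clockwork automata + manuscript case for 1661, with 10 m² left unused.
Replace clockwork automata with textile wall: the trade gains 95 net, giving 1756 at 51 m².
Next best is map room + model ship + diorama + clockwork automata + manuscript case at 1661 (43 m²) — short by 95.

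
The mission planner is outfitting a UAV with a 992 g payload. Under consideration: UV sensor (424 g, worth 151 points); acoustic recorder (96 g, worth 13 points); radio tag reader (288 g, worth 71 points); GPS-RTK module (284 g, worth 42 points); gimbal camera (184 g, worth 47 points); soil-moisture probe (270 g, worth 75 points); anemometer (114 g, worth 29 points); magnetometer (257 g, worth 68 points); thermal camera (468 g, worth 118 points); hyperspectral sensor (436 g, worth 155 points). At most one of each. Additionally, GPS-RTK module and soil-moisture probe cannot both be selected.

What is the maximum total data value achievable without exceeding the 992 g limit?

335

By data value per g: UV sensor 0.36, hyperspectral sensor 0.36, soil-moisture probe 0.28 lead.
UV sensor + anemometer + hyperspectral sensor uses 974 of the 992 g and totals 335.
Next best is UV sensor + acoustic recorder + hyperspectral sensor at 319 (956 g) — short by 16.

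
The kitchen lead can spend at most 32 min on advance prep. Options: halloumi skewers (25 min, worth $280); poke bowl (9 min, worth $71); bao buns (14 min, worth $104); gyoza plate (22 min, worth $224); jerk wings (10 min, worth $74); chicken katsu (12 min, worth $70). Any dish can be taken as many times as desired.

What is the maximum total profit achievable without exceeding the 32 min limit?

298

Ranking by ratio (profit/min): halloumi skewers 11.20, gyoza plate 10.18, poke bowl 7.89, bao buns 7.43.
A density-first pass picks halloumi skewers — 280 at 25 min.
Dropping halloumi skewers frees 25 min; slotting in gyoza plate + jerk wings (32 min) lifts the total to 298 at 32 min.
No other feasible combination exceeds 298.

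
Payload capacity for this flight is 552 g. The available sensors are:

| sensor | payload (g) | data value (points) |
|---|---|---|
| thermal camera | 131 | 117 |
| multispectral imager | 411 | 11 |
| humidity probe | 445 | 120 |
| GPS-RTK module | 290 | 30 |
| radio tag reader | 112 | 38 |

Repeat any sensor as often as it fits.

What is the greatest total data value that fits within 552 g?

The ratio ordering already packs tightly: 4×thermal camera, 524 g, 468.
Every other selection either busts 552 g or fails to beat 468.

468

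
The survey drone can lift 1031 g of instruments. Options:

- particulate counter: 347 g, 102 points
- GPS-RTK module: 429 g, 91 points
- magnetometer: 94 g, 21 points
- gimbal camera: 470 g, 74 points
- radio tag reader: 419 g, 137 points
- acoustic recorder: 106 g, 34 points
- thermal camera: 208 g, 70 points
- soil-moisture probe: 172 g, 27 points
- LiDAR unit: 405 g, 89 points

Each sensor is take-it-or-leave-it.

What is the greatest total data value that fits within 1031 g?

Greedy by ratio would take magnetometer + radio tag reader + acoustic recorder + thermal camera + soil-moisture probe: 999 g used, total 289.
Replace magnetometer and acoustic recorder and soil-moisture probe with particulate counter: the trade gains 20 net, giving 309 at 974 g.
Nothing else within 1031 g beats 309.

309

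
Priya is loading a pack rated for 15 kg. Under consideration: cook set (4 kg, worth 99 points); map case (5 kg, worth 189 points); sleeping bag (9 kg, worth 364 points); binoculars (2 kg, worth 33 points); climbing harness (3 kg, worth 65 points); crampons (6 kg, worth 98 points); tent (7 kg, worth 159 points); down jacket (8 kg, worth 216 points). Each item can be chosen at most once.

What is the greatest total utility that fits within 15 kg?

553

Best packing: map case + sleeping bag — 14 kg, 553 total.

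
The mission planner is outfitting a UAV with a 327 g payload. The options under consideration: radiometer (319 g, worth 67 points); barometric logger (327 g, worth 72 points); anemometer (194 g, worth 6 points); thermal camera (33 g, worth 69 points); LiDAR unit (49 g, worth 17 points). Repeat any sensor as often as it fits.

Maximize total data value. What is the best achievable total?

Density check — thermal camera 2.09, LiDAR unit 0.35, barometric logger 0.22, radiometer 0.21 are the best per g.
Taking 9×thermal camera: 297 g used, 621 in data value.
That's the maximum — no swap from here does better than 621.

621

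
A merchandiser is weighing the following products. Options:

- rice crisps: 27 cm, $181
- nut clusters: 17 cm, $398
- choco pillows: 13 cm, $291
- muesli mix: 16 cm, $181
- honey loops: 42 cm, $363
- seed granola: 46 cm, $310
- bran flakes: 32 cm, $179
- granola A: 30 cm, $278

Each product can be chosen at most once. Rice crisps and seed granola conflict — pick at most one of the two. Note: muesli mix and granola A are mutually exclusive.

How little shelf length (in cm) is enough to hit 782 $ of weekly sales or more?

46

Look for the lowest-shelf combination reaching 782.
Taking nut clusters + choco pillows + muesli mix gives 870 (≥ 782) for 46 cm.
Below 46 cm the best achievable stays under 782.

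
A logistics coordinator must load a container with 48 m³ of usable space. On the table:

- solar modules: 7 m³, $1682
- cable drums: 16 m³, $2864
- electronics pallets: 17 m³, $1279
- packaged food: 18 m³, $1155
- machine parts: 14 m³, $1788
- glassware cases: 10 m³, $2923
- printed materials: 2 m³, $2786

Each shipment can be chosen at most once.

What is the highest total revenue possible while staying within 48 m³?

10361

Greedy by ratio would take solar modules + cable drums + glassware cases + printed materials: 35 m³ used, total 10255.
Dropping solar modules frees 7 m³; slotting in machine parts (14 m³) lifts the total to 10361 at 42 m³.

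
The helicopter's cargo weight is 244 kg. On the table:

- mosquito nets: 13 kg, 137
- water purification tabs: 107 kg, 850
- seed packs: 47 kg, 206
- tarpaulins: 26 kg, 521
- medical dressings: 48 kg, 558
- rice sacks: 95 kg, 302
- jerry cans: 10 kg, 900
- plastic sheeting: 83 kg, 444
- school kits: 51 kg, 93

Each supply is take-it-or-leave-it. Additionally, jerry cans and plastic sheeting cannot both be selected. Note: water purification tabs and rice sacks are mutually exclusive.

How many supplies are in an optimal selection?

Optimal total is 3035.
For example water purification tabs + seed packs + tarpaulins + medical dressings + jerry cans achieves it, using 238 kg.
Any selection reaching 3035 contains exactly 5 supplies.

5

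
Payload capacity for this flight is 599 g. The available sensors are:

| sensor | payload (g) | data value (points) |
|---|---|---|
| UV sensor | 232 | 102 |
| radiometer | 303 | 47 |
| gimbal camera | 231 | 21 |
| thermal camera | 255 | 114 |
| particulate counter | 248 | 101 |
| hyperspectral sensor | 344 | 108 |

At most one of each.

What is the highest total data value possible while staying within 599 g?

222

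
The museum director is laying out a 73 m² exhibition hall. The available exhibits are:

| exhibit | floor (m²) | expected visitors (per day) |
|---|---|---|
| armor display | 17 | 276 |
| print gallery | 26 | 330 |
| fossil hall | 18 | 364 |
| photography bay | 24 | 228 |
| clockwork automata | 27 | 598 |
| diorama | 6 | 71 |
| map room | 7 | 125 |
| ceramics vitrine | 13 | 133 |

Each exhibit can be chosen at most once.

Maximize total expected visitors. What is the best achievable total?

Ranking by ratio (expected visitors/m²): clockwork automata 22.15, fossil hall 20.22, map room 17.86.
Armor display + fossil hall + clockwork automata + map room uses 69 of the 73 m² and totals 1363.
Runner-up armor display + fossil hall + clockwork automata + diorama tops out at 1309.

1363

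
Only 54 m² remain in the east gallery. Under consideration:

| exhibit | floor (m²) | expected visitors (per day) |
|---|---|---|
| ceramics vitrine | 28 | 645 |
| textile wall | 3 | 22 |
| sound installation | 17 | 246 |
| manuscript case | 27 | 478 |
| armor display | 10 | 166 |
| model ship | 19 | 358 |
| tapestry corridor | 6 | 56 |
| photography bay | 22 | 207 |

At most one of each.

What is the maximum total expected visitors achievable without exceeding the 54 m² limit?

Best packing: ceramics vitrine + model ship + tapestry corridor — 53 m², 1059 total.
The closest alternative, ceramics vitrine + textile wall + model ship, reaches only 1025.

1059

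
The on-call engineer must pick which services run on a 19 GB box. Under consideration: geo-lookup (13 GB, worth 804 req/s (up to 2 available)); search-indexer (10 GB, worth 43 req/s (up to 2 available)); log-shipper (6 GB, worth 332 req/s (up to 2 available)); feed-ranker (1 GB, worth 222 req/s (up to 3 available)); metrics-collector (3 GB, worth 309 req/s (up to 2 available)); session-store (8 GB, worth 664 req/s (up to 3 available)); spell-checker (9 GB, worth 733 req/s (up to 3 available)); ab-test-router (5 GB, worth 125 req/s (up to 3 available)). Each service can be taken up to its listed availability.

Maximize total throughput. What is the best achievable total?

2017

The ratio heuristic lands on 3×feed-ranker + 2×metrics-collector + session-store (1948) but leaves 2 GB idle.
Dropping session-store frees 8 GB; slotting in spell-checker (9 GB) lifts the total to 2017 at 18 GB.
That's the maximum — no swap from here does better than 2017.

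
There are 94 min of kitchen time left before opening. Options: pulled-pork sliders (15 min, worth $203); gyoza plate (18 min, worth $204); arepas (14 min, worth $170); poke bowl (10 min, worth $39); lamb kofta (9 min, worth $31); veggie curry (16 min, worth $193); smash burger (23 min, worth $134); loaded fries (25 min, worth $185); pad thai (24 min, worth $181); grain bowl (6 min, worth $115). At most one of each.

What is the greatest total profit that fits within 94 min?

1070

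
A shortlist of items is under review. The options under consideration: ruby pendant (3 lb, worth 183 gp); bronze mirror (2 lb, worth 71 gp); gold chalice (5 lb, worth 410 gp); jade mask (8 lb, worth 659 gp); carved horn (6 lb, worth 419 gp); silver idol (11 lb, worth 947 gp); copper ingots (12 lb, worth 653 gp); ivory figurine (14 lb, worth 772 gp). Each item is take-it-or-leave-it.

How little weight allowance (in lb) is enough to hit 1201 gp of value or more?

Need the lightest bundle worth ≥ 1201.
Taking ruby pendant + gold chalice + jade mask gives 1252 (≥ 1201) for 16 lb.
Below 16 lb the best achievable stays under 1201.

16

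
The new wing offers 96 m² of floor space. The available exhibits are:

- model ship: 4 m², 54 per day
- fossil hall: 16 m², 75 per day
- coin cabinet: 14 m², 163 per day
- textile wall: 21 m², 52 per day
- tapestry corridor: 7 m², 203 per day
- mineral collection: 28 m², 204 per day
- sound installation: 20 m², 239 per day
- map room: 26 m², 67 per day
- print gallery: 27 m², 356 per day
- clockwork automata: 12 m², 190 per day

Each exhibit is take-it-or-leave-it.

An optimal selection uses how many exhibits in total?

Optimal total is 1226.
For example fossil hall + coin cabinet + tapestry corridor + sound installation + print gallery + clockwork automata achieves it, using 96 m².
Any selection reaching 1226 contains exactly 6 exhibits.

6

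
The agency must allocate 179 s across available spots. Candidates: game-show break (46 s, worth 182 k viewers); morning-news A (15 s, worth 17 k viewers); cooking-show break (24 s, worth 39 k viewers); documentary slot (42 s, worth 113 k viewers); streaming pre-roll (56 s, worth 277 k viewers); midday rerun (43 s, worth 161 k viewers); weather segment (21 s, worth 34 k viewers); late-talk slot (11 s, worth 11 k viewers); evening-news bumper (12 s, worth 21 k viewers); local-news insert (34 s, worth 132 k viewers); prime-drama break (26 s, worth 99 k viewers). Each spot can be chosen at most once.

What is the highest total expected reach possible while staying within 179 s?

By expected reach per s: streaming pre-roll 4.95, game-show break 3.96, local-news insert 3.88 lead.
A density-first pass picks game-show break + streaming pre-roll + evening-news bumper + local-news insert + prime-drama break — 711 at 174 s.
Replace evening-news bumper and prime-drama break with midday rerun: the trade gains 41 net, giving 752 at 179 s.
An exhaustive check of the 2048 subsets confirms 752.

752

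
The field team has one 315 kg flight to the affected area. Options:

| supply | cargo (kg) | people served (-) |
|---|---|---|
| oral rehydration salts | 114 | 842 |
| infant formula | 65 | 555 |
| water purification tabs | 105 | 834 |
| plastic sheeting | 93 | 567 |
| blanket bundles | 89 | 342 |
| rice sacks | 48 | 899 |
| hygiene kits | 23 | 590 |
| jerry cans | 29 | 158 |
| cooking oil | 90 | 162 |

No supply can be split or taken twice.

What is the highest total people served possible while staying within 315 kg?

3165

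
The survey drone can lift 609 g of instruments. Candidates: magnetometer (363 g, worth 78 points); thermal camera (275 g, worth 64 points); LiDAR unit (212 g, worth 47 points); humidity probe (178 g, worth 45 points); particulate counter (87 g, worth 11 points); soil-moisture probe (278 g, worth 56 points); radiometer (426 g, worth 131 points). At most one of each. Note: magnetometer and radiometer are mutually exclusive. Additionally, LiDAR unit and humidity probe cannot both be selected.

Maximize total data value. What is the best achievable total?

176

Taking humidity probe + radiometer: 604 g used, 176 in data value.
An exhaustive check of the 128 subsets confirms 176.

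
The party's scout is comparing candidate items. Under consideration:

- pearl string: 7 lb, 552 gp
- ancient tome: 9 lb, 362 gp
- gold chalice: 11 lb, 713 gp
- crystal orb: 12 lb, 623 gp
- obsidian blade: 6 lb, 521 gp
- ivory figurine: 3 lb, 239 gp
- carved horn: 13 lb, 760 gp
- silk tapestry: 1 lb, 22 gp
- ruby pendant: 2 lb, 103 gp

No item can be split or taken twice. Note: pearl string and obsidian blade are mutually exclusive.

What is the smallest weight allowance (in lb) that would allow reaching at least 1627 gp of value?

24

Minimise lb subject to total value ≥ 1627.
Taking pearl string + gold chalice + ivory figurine + silk tapestry + ruby pendant gives 1629 (≥ 1627) for 24 lb.
No combination under 24 lb hits 1627.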